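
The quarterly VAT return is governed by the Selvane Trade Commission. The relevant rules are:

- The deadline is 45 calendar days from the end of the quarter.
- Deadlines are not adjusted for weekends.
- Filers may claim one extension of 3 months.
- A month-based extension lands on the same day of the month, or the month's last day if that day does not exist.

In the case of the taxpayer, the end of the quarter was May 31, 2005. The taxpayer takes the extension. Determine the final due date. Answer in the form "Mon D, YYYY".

From May 31, 2005, 45 calendar days later is Jul 15, 2005.
Jul 15, 2005 is a Friday; no weekend or holiday adjustment applies.
Applying the 3 months extension: 3 months after Jul 15, 2005 is Oct 15, 2005.
Oct 15, 2005 falls on a Saturday. The rules make no weekend/holiday allowance, so it remains Oct 15, 2005.
So the filing is due Oct 15, 2005.

Oct 15, 2005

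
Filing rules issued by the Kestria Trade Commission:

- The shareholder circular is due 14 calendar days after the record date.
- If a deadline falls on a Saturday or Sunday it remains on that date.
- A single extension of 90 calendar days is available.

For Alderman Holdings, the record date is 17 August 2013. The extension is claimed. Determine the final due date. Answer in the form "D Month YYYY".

14 calendar days after 17 August 2013 is 31 August 2013.
31 August 2013 is a Saturday; no weekend or holiday adjustment applies.
The 90-calendar-day extension moves the deadline from 31 August 2013 to 29 November 2013.
No adjustment is made for weekends or holidays, so 29 November 2013 stands.
So the filing is due 29 November 2013.

29 November 2013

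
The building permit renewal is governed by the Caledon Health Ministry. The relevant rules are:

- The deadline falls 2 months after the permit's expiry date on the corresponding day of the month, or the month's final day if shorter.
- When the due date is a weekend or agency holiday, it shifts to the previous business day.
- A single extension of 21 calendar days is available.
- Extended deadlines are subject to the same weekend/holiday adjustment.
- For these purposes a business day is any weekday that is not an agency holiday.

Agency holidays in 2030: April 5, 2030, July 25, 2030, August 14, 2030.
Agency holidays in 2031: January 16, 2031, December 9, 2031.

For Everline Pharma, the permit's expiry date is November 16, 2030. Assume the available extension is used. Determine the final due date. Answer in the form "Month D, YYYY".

2 months after November 16, 2030, on the same day of the month, is January 16, 2031.
January 16, 2031 is a listed holiday; the preceding business day is January 15, 2031 (Wednesday).
Applying the 21-calendar-day extension: January 15, 2031 + 21 days = February 5, 2031.
February 5, 2031 (Wednesday) is already a business day.
So the filing is due February 5, 2031.

February 5, 2031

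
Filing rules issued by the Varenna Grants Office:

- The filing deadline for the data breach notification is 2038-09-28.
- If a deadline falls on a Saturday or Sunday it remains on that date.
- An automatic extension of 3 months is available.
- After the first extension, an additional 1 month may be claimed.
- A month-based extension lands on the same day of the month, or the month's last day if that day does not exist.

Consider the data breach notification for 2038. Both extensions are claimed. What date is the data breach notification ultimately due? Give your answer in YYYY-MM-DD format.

The stated deadline is 2038-09-28.
No adjustment is made for weekends or holidays, so 2038-09-28 stands.
Add 3 months to 2038-09-28: 2038-12-28.
2038-12-28 falls on a Tuesday. The rules make no weekend/holiday allowance, so it remains 2038-12-28.
Applying the 1 month extension: 1 month after 2038-12-28 is 2039-01-28.
2039-01-28 falls on a Friday. The rules make no weekend/holiday allowance, so it remains 2039-01-28.
The final due date is 2039-01-28.

2039-01-28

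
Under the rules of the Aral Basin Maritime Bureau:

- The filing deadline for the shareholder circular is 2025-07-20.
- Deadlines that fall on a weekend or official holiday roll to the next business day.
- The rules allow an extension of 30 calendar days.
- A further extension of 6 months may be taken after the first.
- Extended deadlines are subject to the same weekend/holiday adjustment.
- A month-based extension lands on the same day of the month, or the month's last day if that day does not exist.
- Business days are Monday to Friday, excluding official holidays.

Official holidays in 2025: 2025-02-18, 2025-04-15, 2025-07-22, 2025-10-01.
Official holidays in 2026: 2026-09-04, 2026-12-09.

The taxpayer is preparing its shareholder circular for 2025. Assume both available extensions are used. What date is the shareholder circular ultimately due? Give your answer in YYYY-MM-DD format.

2026-02-20

The stated deadline is 2025-07-20.
2025-07-20 falls on a Sunday. Rolling to the next business day gives 2025-07-21, a Monday.
Add the 30 calendar-day extension to 2025-07-21: 2025-08-20.
Since 2025-08-20 is a Wednesday and not a holiday, the date is unchanged.
Applying the 6 months extension: 6 months after 2025-08-20 is 2026-02-20.
2026-02-20 (Friday) is already a business day.
The final due date is 2026-02-20.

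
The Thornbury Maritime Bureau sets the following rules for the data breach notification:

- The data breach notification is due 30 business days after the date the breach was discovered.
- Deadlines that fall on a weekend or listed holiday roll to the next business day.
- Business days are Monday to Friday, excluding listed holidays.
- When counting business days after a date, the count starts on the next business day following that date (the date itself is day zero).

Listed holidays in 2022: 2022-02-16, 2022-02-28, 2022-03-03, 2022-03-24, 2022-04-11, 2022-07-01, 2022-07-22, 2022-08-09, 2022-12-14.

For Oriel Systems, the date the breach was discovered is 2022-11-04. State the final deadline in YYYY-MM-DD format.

2022-12-19

Counting 30 business days after 2022-11-04 (skipping weekends and listed holidays) reaches 2022-12-19.
Since 2022-12-19 is a Monday and not a holiday, the date is unchanged.
The final due date is 2022-12-19.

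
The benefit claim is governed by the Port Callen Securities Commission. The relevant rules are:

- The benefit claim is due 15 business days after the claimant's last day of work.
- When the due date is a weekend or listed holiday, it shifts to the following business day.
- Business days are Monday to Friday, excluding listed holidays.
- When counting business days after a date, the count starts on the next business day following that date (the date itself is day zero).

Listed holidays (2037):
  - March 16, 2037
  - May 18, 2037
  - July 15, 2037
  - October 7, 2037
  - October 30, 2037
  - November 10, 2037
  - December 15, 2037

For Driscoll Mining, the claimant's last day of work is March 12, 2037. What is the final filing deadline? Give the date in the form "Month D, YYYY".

April 3, 2037

Starting the day after March 12, 2037 and counting 15 business days lands on April 3, 2037.
Since April 3, 2037 is a Friday and not a holiday, the date is unchanged.
So the filing is due April 3, 2037.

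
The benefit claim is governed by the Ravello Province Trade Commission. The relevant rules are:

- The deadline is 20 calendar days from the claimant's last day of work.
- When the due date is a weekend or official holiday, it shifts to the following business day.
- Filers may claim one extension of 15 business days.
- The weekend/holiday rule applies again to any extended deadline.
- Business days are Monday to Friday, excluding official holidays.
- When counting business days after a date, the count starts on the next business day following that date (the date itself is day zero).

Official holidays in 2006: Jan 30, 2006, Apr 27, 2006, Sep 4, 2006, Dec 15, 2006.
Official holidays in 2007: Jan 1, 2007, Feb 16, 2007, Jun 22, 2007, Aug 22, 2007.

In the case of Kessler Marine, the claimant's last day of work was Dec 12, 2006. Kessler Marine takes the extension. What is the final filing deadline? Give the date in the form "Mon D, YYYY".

Jan 23, 2007

Adding 20 calendar days to Dec 12, 2006 gives Jan 1, 2007.
Jan 1, 2007 is a listed holiday, so it moves to the next business day, Jan 2, 2007 (Tuesday).
Counting 15 further business days from Jan 2, 2007 reaches Jan 23, 2007.
Jan 23, 2007 falls on a Tuesday, which is a business day, so no adjustment is needed.
So the filing is due Jan 23, 2007.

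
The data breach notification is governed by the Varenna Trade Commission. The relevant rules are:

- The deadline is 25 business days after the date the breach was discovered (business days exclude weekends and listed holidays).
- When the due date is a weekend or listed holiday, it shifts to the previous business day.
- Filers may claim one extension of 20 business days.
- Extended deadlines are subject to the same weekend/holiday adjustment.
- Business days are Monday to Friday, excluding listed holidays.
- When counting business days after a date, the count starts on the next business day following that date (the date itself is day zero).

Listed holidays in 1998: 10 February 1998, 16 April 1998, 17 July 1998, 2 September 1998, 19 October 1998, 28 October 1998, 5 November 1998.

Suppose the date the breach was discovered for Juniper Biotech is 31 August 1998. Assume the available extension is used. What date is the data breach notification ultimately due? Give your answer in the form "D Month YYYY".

Counting 25 business days after 31 August 1998 (skipping weekends and listed holidays) reaches 6 October 1998.
6 October 1998 (Tuesday) is already a business day.
Counting 20 further business days from 6 October 1998 reaches 6 November 1998.
6 November 1998 falls on a Friday, which is a business day, so no adjustment is needed.
Deadline: 6 November 1998.

6 November 1998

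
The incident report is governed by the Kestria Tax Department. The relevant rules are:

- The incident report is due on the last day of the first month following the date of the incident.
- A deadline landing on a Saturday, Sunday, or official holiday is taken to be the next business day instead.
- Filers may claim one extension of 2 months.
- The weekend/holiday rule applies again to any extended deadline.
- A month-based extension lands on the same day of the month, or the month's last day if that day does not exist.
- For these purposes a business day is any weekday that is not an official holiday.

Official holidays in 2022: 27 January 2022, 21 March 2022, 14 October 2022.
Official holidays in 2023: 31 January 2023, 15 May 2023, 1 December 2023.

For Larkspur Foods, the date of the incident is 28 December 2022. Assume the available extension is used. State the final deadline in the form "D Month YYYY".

3 April 2023

1 month after 28 December 2022 is January 2023; that month ends on 31 January 2023.
31 January 2023 falls on a listed holiday. Rolling to the next business day gives 1 February 2023, a Wednesday.
Applying the 2 months extension: 2 months after 1 February 2023 is 1 April 2023.
1 April 2023 is a Saturday, so it moves to the next business day, 3 April 2023 (Monday).
So the filing is due 3 April 2023.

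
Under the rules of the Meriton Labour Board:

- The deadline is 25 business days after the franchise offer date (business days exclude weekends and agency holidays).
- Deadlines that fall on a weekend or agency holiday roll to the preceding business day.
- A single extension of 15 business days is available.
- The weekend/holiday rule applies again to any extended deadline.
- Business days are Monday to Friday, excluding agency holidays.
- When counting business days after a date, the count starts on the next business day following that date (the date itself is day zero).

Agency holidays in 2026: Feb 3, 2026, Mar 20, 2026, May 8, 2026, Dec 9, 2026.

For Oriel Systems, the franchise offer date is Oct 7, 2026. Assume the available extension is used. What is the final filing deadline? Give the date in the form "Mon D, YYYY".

Counting 25 business days after Oct 7, 2026 (skipping weekends and listed holidays) reaches Nov 11, 2026.
Nov 11, 2026 (Wednesday) is already a business day.
Counting 15 further business days from Nov 11, 2026 reaches Dec 2, 2026.
Since Dec 2, 2026 is a Wednesday and not a holiday, the date is unchanged.
So the filing is due Dec 2, 2026.

Dec 2, 2026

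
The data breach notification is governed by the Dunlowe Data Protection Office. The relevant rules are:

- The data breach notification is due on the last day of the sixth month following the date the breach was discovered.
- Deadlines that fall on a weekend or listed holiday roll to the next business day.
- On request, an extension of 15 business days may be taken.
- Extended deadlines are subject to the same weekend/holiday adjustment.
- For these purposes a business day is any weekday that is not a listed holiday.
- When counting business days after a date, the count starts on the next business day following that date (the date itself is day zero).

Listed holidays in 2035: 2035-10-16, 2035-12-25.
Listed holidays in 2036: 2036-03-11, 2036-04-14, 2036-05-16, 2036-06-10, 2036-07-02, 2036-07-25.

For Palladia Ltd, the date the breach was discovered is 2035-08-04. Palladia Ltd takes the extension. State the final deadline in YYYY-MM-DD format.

2036-03-24

6 months after 2035-08-04 is February 2036; that month ends on 2036-02-29.
Since 2036-02-29 is a Friday and not a holiday, the date is unchanged.
Applying the 15-business-day extension: 15 business days after 2036-02-29 is 2036-03-24.
2036-03-24 falls on a Monday, which is a business day, so no adjustment is needed.
So the filing is due 2036-03-24.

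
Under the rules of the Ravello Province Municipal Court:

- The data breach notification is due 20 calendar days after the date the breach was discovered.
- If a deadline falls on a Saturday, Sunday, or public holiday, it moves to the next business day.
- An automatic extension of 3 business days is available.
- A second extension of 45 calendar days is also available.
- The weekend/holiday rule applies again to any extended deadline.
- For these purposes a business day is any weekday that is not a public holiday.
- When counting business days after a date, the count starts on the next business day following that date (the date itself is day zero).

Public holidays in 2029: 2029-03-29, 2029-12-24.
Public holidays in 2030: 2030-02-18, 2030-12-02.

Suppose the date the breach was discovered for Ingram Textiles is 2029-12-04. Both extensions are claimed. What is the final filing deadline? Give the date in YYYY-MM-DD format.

2030-02-11

Trigger date 2029-12-04 + 20 calendar days = 2029-12-24.
2029-12-24 is a listed holiday, so it moves to the next business day, 2029-12-25 (Tuesday).
Counting 3 further business days from 2029-12-25 reaches 2029-12-28.
2029-12-28 is a Friday and not a listed holiday, so it stands.
The 45-calendar-day extension moves the deadline from 2029-12-28 to 2030-02-11.
Since 2030-02-11 is a Monday and not a holiday, the date is unchanged.
The final due date is 2030-02-11.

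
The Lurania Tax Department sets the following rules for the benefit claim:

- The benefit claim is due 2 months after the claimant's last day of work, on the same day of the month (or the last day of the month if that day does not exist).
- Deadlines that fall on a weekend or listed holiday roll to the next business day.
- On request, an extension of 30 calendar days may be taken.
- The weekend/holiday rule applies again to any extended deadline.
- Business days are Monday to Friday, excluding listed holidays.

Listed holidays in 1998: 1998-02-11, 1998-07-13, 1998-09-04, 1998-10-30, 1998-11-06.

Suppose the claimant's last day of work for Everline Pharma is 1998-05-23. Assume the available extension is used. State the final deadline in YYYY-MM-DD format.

1998-08-24

2 months from 1998-05-23 is 1998-07-23.
Since 1998-07-23 is a Thursday and not a holiday, the date is unchanged.
Applying the 30-calendar-day extension: 1998-07-23 + 30 days = 1998-08-22.
1998-08-22 is a Saturday; the next business day is 1998-08-24 (Monday).
Final deadline: 1998-08-24.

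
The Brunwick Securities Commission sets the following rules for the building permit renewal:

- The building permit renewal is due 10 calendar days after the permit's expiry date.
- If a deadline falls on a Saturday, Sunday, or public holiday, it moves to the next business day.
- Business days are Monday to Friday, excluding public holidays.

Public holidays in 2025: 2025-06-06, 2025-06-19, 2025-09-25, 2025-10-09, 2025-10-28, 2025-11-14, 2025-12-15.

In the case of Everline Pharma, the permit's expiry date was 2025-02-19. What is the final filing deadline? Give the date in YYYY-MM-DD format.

Adding 10 calendar days to 2025-02-19 gives 2025-03-01.
2025-03-01 is a Saturday; the next business day is 2025-03-03 (Monday).
The final due date is 2025-03-03.

2025-03-03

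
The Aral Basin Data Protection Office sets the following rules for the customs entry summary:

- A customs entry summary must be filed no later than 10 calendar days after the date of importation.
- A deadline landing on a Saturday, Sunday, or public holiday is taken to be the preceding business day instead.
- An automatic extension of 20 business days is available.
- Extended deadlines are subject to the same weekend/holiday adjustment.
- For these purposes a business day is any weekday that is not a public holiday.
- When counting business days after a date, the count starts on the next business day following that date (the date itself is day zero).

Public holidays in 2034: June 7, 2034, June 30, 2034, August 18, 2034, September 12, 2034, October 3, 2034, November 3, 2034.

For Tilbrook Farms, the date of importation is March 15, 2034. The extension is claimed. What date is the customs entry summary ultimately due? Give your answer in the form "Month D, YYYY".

April 21, 2034

Trigger date March 15, 2034 + 10 calendar days = March 25, 2034.
March 25, 2034 is a Saturday; the preceding business day is March 24, 2034 (Friday).
The 20-business-day extension runs from March 24, 2034 to April 21, 2034.
April 21, 2034 is a Friday and not a listed holiday, so it stands.
Final deadline: April 21, 2034.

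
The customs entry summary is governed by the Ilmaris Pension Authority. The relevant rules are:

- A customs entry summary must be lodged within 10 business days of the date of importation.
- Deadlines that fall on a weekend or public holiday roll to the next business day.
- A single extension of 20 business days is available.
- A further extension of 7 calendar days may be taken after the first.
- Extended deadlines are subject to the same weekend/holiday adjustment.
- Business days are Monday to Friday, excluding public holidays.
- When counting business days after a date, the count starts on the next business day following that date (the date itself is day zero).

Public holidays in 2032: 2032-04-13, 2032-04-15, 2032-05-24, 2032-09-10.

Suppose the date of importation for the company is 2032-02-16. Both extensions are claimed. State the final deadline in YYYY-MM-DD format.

Counting 10 business days after 2032-02-16 (skipping weekends and listed holidays) reaches 2032-03-01.
2032-03-01 (Monday) is already a business day.
Applying the 20-business-day extension: 20 business days after 2032-03-01 is 2032-03-29.
Since 2032-03-29 is a Monday and not a holiday, the date is unchanged.
Add the 7 calendar-day extension to 2032-03-29: 2032-04-05.
2032-04-05 is a Monday and not a listed holiday, so it stands.
Deadline: 2032-04-05.

2032-04-05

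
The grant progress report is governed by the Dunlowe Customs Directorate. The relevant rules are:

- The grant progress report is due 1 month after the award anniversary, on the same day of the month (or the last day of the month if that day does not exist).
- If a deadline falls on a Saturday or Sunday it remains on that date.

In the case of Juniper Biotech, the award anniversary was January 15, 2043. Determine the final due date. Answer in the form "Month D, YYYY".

1 month after January 15, 2043, on the same day of the month, is February 15, 2043.
February 15, 2043 is a Sunday; no weekend or holiday adjustment applies.
Deadline: February 15, 2043.

February 15, 2043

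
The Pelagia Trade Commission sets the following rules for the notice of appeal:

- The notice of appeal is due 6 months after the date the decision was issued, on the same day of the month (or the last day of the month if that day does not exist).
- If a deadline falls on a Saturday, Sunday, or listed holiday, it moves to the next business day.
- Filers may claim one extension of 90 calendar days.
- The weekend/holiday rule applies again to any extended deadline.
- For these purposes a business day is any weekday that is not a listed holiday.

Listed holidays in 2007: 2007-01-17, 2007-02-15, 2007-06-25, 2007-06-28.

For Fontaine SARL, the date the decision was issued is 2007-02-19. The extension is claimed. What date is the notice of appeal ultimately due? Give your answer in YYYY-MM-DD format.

2007-11-19

Moving 6 months forward from 2007-02-19 on the corresponding day gives 2007-08-19.
2007-08-19 is a Sunday, so it moves to the next business day, 2007-08-20 (Monday).
Add the 90 calendar-day extension to 2007-08-20: 2007-11-18.
2007-11-18 is a Sunday; the next business day is 2007-11-19 (Monday).
So the filing is due 2007-11-19.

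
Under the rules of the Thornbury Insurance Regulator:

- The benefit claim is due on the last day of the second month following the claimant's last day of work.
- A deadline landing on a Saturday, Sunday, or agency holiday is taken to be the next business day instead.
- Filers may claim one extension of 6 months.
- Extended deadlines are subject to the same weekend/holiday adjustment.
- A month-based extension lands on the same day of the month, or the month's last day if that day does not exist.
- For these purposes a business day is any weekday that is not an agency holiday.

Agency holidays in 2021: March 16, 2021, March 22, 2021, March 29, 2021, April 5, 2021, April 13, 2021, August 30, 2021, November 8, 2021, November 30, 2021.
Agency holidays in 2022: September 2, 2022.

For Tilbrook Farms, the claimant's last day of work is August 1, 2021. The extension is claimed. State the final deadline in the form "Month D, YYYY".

2 months after August 1, 2021 falls in October 2021; the last day of that month is October 31, 2021.
Because October 31, 2021 is a Sunday, the deadline becomes November 1, 2021 (Monday).
The 6 months extension carries November 1, 2021 to May 1, 2022.
May 1, 2022 is a Sunday; the next business day is May 2, 2022 (Monday).
Deadline: May 2, 2022.

May 2, 2022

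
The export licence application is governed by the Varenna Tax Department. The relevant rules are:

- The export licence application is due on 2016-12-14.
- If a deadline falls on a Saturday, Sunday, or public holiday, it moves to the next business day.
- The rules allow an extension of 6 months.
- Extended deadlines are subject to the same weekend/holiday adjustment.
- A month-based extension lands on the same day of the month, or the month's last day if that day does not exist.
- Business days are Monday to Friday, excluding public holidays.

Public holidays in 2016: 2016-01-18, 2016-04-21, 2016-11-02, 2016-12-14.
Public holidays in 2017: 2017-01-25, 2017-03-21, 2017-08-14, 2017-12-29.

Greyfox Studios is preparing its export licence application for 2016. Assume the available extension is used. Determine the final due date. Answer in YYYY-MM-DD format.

Start from the fixed due date, 2016-12-14.
Because 2016-12-14 is a listed holiday, the deadline becomes 2016-12-15 (Thursday).
Applying the 6 months extension: 6 months after 2016-12-15 is 2017-06-15.
2017-06-15 (Thursday) is already a business day.
So the filing is due 2017-06-15.

2017-06-15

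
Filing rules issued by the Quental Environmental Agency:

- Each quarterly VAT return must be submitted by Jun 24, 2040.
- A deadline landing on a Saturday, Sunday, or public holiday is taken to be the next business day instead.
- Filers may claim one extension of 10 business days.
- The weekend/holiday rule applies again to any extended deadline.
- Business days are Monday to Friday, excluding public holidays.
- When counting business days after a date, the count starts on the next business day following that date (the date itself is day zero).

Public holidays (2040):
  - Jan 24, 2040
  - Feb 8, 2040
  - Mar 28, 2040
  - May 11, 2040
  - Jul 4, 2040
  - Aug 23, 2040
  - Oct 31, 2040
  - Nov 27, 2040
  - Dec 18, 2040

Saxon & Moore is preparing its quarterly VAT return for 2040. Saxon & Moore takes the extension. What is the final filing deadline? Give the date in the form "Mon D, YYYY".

The statutory due date is Jun 24, 2040.
Jun 24, 2040 is a Sunday, so it moves to the next business day, Jun 25, 2040 (Monday).
Applying the 10-business-day extension: 10 business days after Jun 25, 2040 is Jul 10, 2040.
Jul 10, 2040 (Tuesday) is already a business day.
The final due date is Jul 10, 2040.

Jul 10, 2040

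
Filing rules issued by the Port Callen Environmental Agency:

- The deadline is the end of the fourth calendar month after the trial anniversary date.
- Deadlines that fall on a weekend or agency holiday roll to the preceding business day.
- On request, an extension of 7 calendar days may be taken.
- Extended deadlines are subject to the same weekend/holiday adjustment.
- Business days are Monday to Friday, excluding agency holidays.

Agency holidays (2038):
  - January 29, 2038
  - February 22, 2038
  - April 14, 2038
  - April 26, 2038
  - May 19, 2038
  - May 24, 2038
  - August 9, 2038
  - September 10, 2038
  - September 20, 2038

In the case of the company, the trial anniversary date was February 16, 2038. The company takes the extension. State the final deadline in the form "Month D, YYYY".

4 months after February 16, 2038 falls in June 2038; the last day of that month is June 30, 2038.
Since June 30, 2038 is a Wednesday and not a holiday, the date is unchanged.
With the 7-day extension, June 30, 2038 becomes July 7, 2038.
July 7, 2038 is a Wednesday and not a listed holiday, so it stands.
The final due date is July 7, 2038.

July 7, 2038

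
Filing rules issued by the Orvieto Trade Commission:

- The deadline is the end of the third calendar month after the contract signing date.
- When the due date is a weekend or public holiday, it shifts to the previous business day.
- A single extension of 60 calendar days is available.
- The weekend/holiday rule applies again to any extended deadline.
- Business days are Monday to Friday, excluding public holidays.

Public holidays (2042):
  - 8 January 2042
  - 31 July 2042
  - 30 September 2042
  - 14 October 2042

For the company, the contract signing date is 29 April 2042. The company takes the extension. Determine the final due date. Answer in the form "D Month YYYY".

3 months after 29 April 2042 is July 2042; that month ends on 31 July 2042.
31 July 2042 falls on a listed holiday. Rolling to the preceding business day gives 30 July 2042, a Wednesday.
The 60-calendar-day extension moves the deadline from 30 July 2042 to 28 September 2042.
28 September 2042 is a Sunday; the preceding business day is 26 September 2042 (Friday).
The final due date is 26 September 2042.

26 September 2042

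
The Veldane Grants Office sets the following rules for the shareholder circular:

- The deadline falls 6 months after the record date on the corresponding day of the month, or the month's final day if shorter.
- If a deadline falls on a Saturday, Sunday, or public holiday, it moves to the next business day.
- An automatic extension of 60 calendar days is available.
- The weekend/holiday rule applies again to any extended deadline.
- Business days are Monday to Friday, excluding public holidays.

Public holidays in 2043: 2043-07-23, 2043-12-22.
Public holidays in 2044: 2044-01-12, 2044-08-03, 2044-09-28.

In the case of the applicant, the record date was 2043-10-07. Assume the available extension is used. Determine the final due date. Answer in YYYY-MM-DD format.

Moving 6 months forward from 2043-10-07 on the corresponding day gives 2044-04-07.
2044-04-07 is a Thursday and not a listed holiday, so it stands.
Applying the 60-calendar-day extension: 2044-04-07 + 60 days = 2044-06-06.
2044-06-06 falls on a Monday, which is a business day, so no adjustment is needed.
So the filing is due 2044-06-06.

2044-06-06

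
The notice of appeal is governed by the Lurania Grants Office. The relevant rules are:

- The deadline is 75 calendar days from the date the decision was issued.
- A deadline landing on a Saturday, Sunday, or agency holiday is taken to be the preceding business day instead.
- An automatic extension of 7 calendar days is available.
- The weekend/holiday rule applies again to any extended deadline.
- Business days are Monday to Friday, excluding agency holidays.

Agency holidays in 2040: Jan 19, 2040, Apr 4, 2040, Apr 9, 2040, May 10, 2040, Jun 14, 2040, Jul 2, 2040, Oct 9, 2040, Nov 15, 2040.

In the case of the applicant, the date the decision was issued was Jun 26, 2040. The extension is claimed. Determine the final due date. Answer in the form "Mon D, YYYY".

Adding 75 calendar days to Jun 26, 2040 gives Sep 9, 2040.
Sep 9, 2040 falls on a Sunday. Rolling to the preceding business day gives Sep 7, 2040, a Friday.
Add the 7 calendar-day extension to Sep 7, 2040: Sep 14, 2040.
Sep 14, 2040 is a Friday and not a listed holiday, so it stands.
So the filing is due Sep 14, 2040.

Sep 14, 2040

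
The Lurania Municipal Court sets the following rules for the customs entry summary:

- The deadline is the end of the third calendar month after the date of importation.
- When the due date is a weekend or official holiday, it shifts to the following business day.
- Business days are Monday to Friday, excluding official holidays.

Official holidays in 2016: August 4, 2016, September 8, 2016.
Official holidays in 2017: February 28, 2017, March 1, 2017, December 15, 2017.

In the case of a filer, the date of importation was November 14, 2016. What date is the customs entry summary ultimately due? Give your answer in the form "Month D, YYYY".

March 2, 2017

3 months after November 14, 2016 is February 2017; that month ends on February 28, 2017.
February 28, 2017 falls on a listed holiday. Rolling to the next business day gives March 2, 2017, a Thursday.
Deadline: March 2, 2017.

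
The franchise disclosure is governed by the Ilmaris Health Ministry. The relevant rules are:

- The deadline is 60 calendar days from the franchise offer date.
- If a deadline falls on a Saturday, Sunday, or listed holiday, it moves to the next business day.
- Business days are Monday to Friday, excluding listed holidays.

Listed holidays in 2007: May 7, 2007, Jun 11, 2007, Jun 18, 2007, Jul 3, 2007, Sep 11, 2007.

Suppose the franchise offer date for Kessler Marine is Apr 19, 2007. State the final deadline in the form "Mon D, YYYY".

Adding 60 calendar days to Apr 19, 2007 gives Jun 18, 2007.
Jun 18, 2007 falls on a listed holiday. Rolling to the next business day gives Jun 19, 2007, a Tuesday.
Deadline: Jun 19, 2007.

Jun 19, 2007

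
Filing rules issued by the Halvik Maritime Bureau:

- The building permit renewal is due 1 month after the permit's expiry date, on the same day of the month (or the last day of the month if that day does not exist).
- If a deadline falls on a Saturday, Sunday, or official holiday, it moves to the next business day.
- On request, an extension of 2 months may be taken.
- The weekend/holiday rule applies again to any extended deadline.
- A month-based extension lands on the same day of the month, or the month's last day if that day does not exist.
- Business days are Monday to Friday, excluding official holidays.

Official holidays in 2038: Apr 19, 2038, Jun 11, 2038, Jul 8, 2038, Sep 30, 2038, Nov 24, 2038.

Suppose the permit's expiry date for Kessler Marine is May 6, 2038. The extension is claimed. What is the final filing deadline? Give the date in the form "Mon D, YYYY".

Aug 9, 2038

Moving 1 month forward from May 6, 2038 on the corresponding day gives Jun 6, 2038.
Because Jun 6, 2038 is a Sunday, the deadline becomes Jun 7, 2038 (Monday).
The 2 months extension carries Jun 7, 2038 to Aug 7, 2038.
Aug 7, 2038 is a Saturday; the next business day is Aug 9, 2038 (Monday).
Final deadline: Aug 9, 2038.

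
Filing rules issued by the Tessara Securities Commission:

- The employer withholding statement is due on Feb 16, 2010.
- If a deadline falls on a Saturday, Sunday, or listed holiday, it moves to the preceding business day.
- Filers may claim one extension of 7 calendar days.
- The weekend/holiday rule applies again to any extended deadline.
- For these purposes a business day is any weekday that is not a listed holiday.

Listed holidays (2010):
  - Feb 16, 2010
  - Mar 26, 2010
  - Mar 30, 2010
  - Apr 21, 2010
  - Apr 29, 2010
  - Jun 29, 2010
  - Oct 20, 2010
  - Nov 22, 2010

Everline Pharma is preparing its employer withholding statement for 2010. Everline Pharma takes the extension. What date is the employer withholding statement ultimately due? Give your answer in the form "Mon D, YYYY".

The stated deadline is Feb 16, 2010.
Feb 16, 2010 is a listed holiday, so it moves to the preceding business day, Feb 15, 2010 (Monday).
Add the 7 calendar-day extension to Feb 15, 2010: Feb 22, 2010.
Feb 22, 2010 (Monday) is already a business day.
So the filing is due Feb 22, 2010.

Feb 22, 2010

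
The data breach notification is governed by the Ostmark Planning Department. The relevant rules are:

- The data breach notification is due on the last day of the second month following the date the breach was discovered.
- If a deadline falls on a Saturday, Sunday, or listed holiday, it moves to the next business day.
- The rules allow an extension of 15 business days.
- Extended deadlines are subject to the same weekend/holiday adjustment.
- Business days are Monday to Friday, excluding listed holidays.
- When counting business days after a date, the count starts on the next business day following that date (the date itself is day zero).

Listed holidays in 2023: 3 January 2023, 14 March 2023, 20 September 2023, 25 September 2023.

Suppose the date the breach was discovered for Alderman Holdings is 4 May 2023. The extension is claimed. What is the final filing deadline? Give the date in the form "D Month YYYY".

The second month after 4 May 2023 is July 2023, whose last day is 31 July 2023.
31 July 2023 is a Monday and not a listed holiday, so it stands.
Applying the 15-business-day extension: 15 business days after 31 July 2023 is 21 August 2023.
21 August 2023 is a Monday and not a listed holiday, so it stands.
Deadline: 21 August 2023.

21 August 2023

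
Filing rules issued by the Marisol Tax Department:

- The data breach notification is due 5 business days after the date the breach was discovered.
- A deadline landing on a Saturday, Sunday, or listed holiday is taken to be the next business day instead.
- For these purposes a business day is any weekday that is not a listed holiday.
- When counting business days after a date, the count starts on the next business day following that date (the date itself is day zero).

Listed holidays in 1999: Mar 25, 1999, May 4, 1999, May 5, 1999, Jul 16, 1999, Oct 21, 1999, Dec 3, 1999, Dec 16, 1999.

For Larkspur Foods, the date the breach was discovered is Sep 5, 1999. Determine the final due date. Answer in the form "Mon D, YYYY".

Sep 10, 1999

5 business days after Sep 5, 1999, excluding weekends and holidays, is Sep 10, 1999.
Sep 10, 1999 falls on a Friday, which is a business day, so no adjustment is needed.
The final due date is Sep 10, 1999.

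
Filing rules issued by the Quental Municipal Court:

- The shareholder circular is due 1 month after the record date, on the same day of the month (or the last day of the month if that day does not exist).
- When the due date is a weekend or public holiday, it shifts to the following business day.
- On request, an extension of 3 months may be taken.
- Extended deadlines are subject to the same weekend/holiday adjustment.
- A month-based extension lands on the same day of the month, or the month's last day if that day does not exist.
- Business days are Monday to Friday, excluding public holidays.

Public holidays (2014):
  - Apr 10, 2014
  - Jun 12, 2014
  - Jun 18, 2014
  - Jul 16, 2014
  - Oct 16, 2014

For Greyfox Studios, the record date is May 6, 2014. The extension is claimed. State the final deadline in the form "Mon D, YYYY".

1 month from May 6, 2014 is Jun 6, 2014.
Jun 6, 2014 falls on a Friday, which is a business day, so no adjustment is needed.
Applying the 3 months extension: 3 months after Jun 6, 2014 is Sep 6, 2014.
Sep 6, 2014 is a Saturday, so it moves to the next business day, Sep 8, 2014 (Monday).
So the filing is due Sep 8, 2014.

Sep 8, 2014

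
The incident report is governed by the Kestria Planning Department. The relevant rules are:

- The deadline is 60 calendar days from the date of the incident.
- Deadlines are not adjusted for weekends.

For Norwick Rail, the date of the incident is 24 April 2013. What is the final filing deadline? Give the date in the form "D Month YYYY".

60 calendar days after 24 April 2013 is 23 June 2013.
23 June 2013 falls on a Sunday. The rules make no weekend/holiday allowance, so it remains 23 June 2013.
The final due date is 23 June 2013.

23 June 2013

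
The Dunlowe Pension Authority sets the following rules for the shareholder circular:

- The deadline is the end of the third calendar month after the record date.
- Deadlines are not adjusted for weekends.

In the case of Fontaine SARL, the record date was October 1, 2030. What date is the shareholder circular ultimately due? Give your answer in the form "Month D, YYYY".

3 months after October 1, 2030 is January 2031; that month ends on January 31, 2031.
January 31, 2031 falls on a Friday. The rules make no weekend/holiday allowance, so it remains January 31, 2031.
Deadline: January 31, 2031.

January 31, 2031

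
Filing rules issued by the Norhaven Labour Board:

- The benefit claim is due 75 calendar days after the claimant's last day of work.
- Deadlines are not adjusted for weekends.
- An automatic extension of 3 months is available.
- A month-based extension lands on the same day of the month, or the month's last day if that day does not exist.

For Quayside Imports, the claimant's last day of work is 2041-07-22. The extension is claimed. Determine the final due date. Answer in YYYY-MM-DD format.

Adding 75 calendar days to 2041-07-22 gives 2041-10-05.
2041-10-05 falls on a Saturday. The rules make no weekend/holiday allowance, so it remains 2041-10-05.
Applying the 3 months extension: 3 months after 2041-10-05 is 2042-01-05.
No adjustment is made for weekends or holidays, so 2042-01-05 stands.
Deadline: 2042-01-05.

2042-01-05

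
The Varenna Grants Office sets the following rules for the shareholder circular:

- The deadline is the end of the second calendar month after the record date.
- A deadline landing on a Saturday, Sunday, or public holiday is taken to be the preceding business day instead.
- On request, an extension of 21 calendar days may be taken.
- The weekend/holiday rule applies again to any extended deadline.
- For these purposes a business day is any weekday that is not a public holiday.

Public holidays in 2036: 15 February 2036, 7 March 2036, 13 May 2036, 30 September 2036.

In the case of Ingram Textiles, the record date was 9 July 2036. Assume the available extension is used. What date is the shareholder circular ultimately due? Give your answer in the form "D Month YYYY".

The second month after 9 July 2036 is September 2036, whose last day is 30 September 2036.
30 September 2036 is a listed holiday; the preceding business day is 29 September 2036 (Monday).
With the 21-day extension, 29 September 2036 becomes 20 October 2036.
20 October 2036 is a Monday and not a listed holiday, so it stands.
Deadline: 20 October 2036.

20 October 2036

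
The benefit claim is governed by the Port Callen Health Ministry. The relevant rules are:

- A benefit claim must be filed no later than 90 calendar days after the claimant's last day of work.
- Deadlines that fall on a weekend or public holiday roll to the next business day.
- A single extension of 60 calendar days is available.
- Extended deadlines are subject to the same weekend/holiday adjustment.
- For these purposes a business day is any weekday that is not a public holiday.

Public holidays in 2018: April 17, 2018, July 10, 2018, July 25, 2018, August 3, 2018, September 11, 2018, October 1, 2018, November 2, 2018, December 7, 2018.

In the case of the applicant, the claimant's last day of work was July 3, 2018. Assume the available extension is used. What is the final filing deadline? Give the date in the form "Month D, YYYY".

Adding 90 calendar days to July 3, 2018 gives October 1, 2018.
October 1, 2018 is a listed holiday, so it moves to the next business day, October 2, 2018 (Tuesday).
The 60-calendar-day extension moves the deadline from October 2, 2018 to December 1, 2018.
December 1, 2018 is a Saturday; the next business day is December 3, 2018 (Monday).
Final deadline: December 3, 2018.

December 3, 2018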